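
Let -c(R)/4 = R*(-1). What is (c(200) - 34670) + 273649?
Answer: 239779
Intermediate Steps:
c(R) = 4*R (c(R) = -4*R*(-1) = -(-4)*R = 4*R)
(c(200) - 34670) + 273649 = (4*200 - 34670) + 273649 = (800 - 34670) + 273649 = -33870 + 273649 = 239779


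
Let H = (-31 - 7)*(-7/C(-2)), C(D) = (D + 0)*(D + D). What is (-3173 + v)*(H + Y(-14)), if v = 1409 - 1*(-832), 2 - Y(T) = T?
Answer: -45901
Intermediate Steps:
Y(T) = 2 - T
v = 2241 (v = 1409 + 832 = 2241)
C(D) = 2*D**2 (C(D) = D*(2*D) = 2*D**2)
H = 133/4 (H = (-31 - 7)*(-7/(2*(-2)**2)) = -(-266)/(2*4) = -(-266)/8 = -38*(-7/8) = 133/4 ≈ 33.250)
(-3173 + v)*(H + Y(-14)) = (-3173 + 2241)*(133/4 + (2 - 1*(-14))) = -932*(133/4 + (2 + 14)) = -932*(133/4 + 16) = -932*197/4 = -45901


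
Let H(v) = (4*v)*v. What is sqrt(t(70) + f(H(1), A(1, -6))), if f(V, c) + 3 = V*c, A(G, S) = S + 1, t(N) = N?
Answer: sqrt(47) ≈ 6.8557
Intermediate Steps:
H(v) = 4*v**2
A(G, S) = 1 + S
f(V, c) = -3 + V*c
sqrt(t(70) + f(H(1), A(1, -6))) = sqrt(70 + (-3 + (4*1**2)*(1 - 6))) = sqrt(70 + (-3 + (4*1)*(-5))) = sqrt(70 + (-3 + 4*(-5))) = sqrt(70 + (-3 - 20)) = sqrt(70 - 23) = sqrt(47)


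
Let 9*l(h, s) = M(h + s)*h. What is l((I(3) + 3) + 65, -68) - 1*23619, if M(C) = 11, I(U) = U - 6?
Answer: -211856/9 ≈ -23540.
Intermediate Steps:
I(U) = -6 + U
l(h, s) = 11*h/9 (l(h, s) = (11*h)/9 = 11*h/9)
l((I(3) + 3) + 65, -68) - 1*23619 = 11*(((-6 + 3) + 3) + 65)/9 - 1*23619 = 11*((-3 + 3) + 65)/9 - 23619 = 11*(0 + 65)/9 - 23619 = (11/9)*65 - 23619 = 715/9 - 23619 = -211856/9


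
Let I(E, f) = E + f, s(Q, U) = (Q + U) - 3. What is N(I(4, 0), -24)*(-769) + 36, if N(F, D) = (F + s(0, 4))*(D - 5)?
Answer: 111541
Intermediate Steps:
s(Q, U) = -3 + Q + U
N(F, D) = (1 + F)*(-5 + D) (N(F, D) = (F + (-3 + 0 + 4))*(D - 5) = (F + 1)*(-5 + D) = (1 + F)*(-5 + D))
N(I(4, 0), -24)*(-769) + 36 = (-5 - 24 - 5*(4 + 0) - 24*(4 + 0))*(-769) + 36 = (-5 - 24 - 5*4 - 24*4)*(-769) + 36 = (-5 - 24 - 20 - 96)*(-769) + 36 = -145*(-769) + 36 = 111505 + 36 = 111541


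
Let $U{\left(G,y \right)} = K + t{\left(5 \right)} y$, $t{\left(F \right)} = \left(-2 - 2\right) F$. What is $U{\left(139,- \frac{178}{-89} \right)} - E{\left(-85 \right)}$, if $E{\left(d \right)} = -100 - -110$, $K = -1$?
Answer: $-51$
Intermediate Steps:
$t{\left(F \right)} = - 4 F$
$E{\left(d \right)} = 10$ ($E{\left(d \right)} = -100 + 110 = 10$)
$U{\left(G,y \right)} = -1 - 20 y$ ($U{\left(G,y \right)} = -1 + \left(-4\right) 5 y = -1 - 20 y$)
$U{\left(139,- \frac{178}{-89} \right)} - E{\left(-85 \right)} = \left(-1 - 20 \left(- \frac{178}{-89}\right)\right) - 10 = \left(-1 - 20 \left(\left(-178\right) \left(- \frac{1}{89}\right)\right)\right) - 10 = \left(-1 - 40\right) - 10 = -41 - 10 = -51$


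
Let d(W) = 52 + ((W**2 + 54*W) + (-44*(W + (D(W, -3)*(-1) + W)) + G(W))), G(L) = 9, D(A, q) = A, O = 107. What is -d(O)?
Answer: -12580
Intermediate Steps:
d(W) = 61 + W**2 + 10*W (d(W) = 52 + ((W**2 + 54*W) + (-44*(W + (W*(-1) + W)) + 9)) = 52 + ((W**2 + 54*W) + (-44*(W + (-W + W)) + 9)) = 52 + ((W**2 + 54*W) + (-44*(W + 0) + 9)) = 52 + ((W**2 + 54*W) + (-44*W + 9)) = 52 + ((W**2 + 54*W) + (9 - 44*W)) = 52 + (9 + W**2 + 10*W) = 61 + W**2 + 10*W)
-d(O) = -(61 + 107**2 + 10*107) = -(61 + 11449 + 1070) = -1*12580 = -12580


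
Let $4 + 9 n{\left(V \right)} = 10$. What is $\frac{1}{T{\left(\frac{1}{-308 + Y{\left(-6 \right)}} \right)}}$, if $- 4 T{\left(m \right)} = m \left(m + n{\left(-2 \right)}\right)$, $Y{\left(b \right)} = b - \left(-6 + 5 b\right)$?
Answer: $\frac{927408}{553} \approx 1677.0$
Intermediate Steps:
$n{\left(V \right)} = \frac{2}{3}$ ($n{\left(V \right)} = - \frac{4}{9} + \frac{1}{9} \cdot 10 = - \frac{4}{9} + \frac{10}{9} = \frac{2}{3}$)
$Y{\left(b \right)} = 6 - 4 b$
$T{\left(m \right)} = - \frac{m \left(\frac{2}{3} + m\right)}{4}$ ($T{\left(m \right)} = - \frac{m \left(m + \frac{2}{3}\right)}{4} = - \frac{m \left(\frac{2}{3} + m\right)}{4}$)
$\frac{1}{T{\left(\frac{1}{-308 + Y{\left(-6 \right)}} \right)}} = \frac{1}{\left(- \frac{1}{12}\right) \frac{1}{-308 + \left(6 - -24\right)} \left(2 + \frac{3}{-308 + \left(6 - -24\right)}\right)} = \frac{1}{\left(- \frac{1}{12}\right) \frac{1}{-308 + \left(6 + 24\right)} \left(2 + \frac{3}{-308 + \left(6 + 24\right)}\right)} = \frac{1}{\left(- \frac{1}{12}\right) \frac{1}{-308 + 30} \left(2 + \frac{3}{-308 + 30}\right)} = \frac{1}{\left(- \frac{1}{12}\right) \frac{1}{-278} \left(2 + \frac{3}{-278}\right)} = \frac{1}{\left(- \frac{1}{12}\right) \left(- \frac{1}{278}\right) \left(2 + 3 \left(- \frac{1}{278}\right)\right)} = \frac{1}{\left(- \frac{1}{12}\right) \left(- \frac{1}{278}\right) \left(2 - \frac{3}{278}\right)} = \frac{1}{\left(- \frac{1}{12}\right) \left(- \frac{1}{278}\right) \frac{553}{278}} = \frac{1}{\frac{553}{927408}} = \frac{927408}{553}$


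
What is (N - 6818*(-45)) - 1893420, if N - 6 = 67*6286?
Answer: -1165442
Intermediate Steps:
N = 421168 (N = 6 + 67*6286 = 6 + 421162 = 421168)
(N - 6818*(-45)) - 1893420 = (421168 - 6818*(-45)) - 1893420 = (421168 + 306810) - 1893420 = 727978 - 1893420 = -1165442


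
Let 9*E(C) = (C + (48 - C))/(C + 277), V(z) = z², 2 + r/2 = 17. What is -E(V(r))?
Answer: -16/3531 ≈ -0.0045313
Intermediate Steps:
r = 30 (r = -4 + 2*17 = -4 + 34 = 30)
E(C) = 16/(3*(277 + C)) (E(C) = ((C + (48 - C))/(C + 277))/9 = (48/(277 + C))/9 = 16/(3*(277 + C)))
-E(V(r)) = -16/(3*(277 + 30²)) = -16/(3*(277 + 900)) = -16/(3*1177) = -1*16/3531 = -16/3531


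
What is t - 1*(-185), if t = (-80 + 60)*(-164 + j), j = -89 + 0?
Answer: 5245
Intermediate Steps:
j = -89
t = 5060 (t = (-80 + 60)*(-164 - 89) = -20*(-253) = 5060)
t - 1*(-185) = 5060 - 1*(-185) = 5060 + 185 = 5245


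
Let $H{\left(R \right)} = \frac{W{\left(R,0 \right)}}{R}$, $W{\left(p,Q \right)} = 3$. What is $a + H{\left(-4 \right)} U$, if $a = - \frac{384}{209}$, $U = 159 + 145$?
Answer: $- \frac{48036}{209} \approx -229.84$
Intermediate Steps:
$U = 304$
$H{\left(R \right)} = \frac{3}{R}$
$a = - \frac{384}{209}$ ($a = \left(-384\right) \frac{1}{209} = - \frac{384}{209} \approx -1.8373$)
$a + H{\left(-4 \right)} U = - \frac{384}{209} + \frac{3}{-4} \cdot 304 = - \frac{384}{209} + 3 \left(- \frac{1}{4}\right) 304 = - \frac{384}{209} - 228 = - \frac{48036}{209}$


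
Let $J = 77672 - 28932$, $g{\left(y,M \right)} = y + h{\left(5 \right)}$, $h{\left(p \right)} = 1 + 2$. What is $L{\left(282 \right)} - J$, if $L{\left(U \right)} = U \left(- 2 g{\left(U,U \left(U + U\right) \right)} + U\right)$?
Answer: $-129956$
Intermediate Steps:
$h{\left(p \right)} = 3$
$g{\left(y,M \right)} = 3 + y$ ($g{\left(y,M \right)} = y + 3 = 3 + y$)
$J = 48740$ ($J = 77672 - 28932 = 48740$)
$L{\left(U \right)} = U \left(-6 - U\right)$ ($L{\left(U \right)} = U \left(- 2 \left(3 + U\right) + U\right) = U \left(\left(-6 - 2 U\right) + U\right) = U \left(-6 - U\right)$)
$L{\left(282 \right)} - J = 282 \left(-6 - 282\right) - 48740 = 282 \left(-288\right) - 48740 = -81216 - 48740 = -129956$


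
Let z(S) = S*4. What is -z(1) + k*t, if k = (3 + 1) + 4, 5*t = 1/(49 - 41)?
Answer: -19/5 ≈ -3.8000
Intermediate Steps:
z(S) = 4*S
t = 1/40 (t = 1/(5*(49 - 41)) = (⅕)/8 = (⅕)*(⅛) = 1/40 ≈ 0.025000)
k = 8 (k = 4 + 4 = 8)
-z(1) + k*t = -4 + 8*(1/40) = -1*4 + ⅕ = -4 + ⅕ = -19/5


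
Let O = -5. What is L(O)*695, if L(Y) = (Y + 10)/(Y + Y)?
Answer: -695/2 ≈ -347.50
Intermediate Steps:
L(Y) = (10 + Y)/(2*Y) (L(Y) = (10 + Y)/((2*Y)) = (10 + Y)*(1/(2*Y)) = (10 + Y)/(2*Y))
L(O)*695 = ((½)*(10 - 5)/(-5))*695 = ((½)*(-⅕)*5)*695 = -½*695 = -695/2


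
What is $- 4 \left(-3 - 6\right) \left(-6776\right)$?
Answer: $-243936$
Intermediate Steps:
$- 4 \left(-3 - 6\right) \left(-6776\right) = \left(-4\right) \left(-9\right) \left(-6776\right) = 36 \left(-6776\right) = -243936$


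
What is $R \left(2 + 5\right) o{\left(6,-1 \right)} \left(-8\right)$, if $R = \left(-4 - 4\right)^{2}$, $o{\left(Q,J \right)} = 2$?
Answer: $-7168$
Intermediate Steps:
$R = 64$ ($R = \left(-8\right)^{2} = 64$)
$R \left(2 + 5\right) o{\left(6,-1 \right)} \left(-8\right) = 64 \left(2 + 5\right) 2 \left(-8\right) = 64 \cdot 7 \cdot 2 \left(-8\right) = 64 \cdot 14 \left(-8\right) = 896 \left(-8\right) = -7168$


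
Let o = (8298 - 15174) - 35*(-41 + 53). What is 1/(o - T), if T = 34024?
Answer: -1/41320 ≈ -2.4201e-5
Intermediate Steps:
o = -7296 (o = -6876 - 35*12 = -6876 - 420 = -7296)
1/(o - T) = 1/(-7296 - 1*34024) = 1/(-7296 - 34024) = 1/(-41320) = -1/41320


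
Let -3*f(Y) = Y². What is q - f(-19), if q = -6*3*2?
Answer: 253/3 ≈ 84.333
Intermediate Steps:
f(Y) = -Y²/3
q = -36 (q = -18*2 = -36)
q - f(-19) = -36 - (-1)*(-19)²/3 = -36 - (-1)*361/3 = -36 - 1*(-361/3) = -36 + 361/3 = 253/3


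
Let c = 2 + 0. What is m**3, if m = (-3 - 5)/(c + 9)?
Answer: -512/1331 ≈ -0.38467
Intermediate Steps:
c = 2
m = -8/11 (m = (-3 - 5)/(2 + 9) = -8/11 ≈ -0.72727)
m**3 = (-8/11)**3 = -512/1331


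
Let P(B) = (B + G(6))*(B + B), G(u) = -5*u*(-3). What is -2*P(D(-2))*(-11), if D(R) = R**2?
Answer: 16544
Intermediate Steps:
G(u) = 15*u
P(B) = 2*B*(90 + B) (P(B) = (B + 15*6)*(B + B) = (B + 90)*(2*B) = (90 + B)*(2*B) = 2*B*(90 + B))
-2*P(D(-2))*(-11) = -4*(-2)**2*(90 + (-2)**2)*(-11) = -4*4*(90 + 4)*(-11) = -4*4*94*(-11) = -2*752*(-11) = -1504*(-11) = 16544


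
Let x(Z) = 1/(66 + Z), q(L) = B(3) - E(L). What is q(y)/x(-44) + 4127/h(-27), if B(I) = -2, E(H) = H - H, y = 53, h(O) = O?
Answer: -5315/27 ≈ -196.85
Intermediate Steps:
E(H) = 0
q(L) = -2 (q(L) = -2 - 1*0 = -2 + 0 = -2)
q(y)/x(-44) + 4127/h(-27) = -2/(1/(66 - 44)) + 4127/(-27) = -2/(1/22) + 4127*(-1/27) = -2/1/22 - 4127/27 = -2*22 - 4127/27 = -44 - 4127/27 = -5315/27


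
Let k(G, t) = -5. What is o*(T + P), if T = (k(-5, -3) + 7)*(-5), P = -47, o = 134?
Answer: -7638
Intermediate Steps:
T = -10 (T = (-5 + 7)*(-5) = 2*(-5) = -10)
o*(T + P) = 134*(-10 - 47) = 134*(-57) = -7638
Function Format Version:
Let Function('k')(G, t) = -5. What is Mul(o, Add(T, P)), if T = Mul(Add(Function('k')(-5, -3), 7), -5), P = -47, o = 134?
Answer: -7638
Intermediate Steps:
T = -10 (T = Mul(Add(-5, 7), -5) = Mul(2, -5) = -10)
Mul(o, Add(T, P)) = Mul(134, Add(-10, -47)) = Mul(134, -57) = -7638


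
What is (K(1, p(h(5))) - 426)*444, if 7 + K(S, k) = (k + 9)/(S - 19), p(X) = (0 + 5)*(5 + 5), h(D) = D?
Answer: -581122/3 ≈ -1.9371e+5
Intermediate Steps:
p(X) = 50 (p(X) = 5*10 = 50)
K(S, k) = -7 + (9 + k)/(-19 + S) (K(S, k) = -7 + (k + 9)/(S - 19) = -7 + (9 + k)/(-19 + S))
(K(1, p(h(5))) - 426)*444 = ((142 + 50 - 7*1)/(-19 + 1) - 426)*444 = ((142 + 50 - 7)/(-18) - 426)*444 = (-1/18*185 - 426)*444 = (-185/18 - 426)*444 = -7853/18*444 = -581122/3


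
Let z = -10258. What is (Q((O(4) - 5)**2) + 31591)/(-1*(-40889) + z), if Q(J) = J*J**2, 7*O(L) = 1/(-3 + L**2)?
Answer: 26696149586596127/17394403059267871 ≈ 1.5348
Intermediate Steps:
O(L) = 1/(7*(-3 + L**2))
Q(J) = J**3
(Q((O(4) - 5)**2) + 31591)/(-1*(-40889) + z) = (((1/(7*(-3 + 4**2)) - 5)**2)**3 + 31591)/(-1*(-40889) - 10258) = (((1/(7*(-3 + 16)) - 5)**2)**3 + 31591)/(40889 - 10258) = ((((1/7)/13 - 5)**2)**3 + 31591)/30631 = ((((1/7)*(1/13) - 5)**2)**3 + 31591)*(1/30631) = (((1/91 - 5)**2)**3 + 31591)*(1/30631) = (((-454/91)**2)**3 + 31591)*(1/30631) = ((206116/8281)**3 + 31591)*(1/30631) = (8756592045368896/567869252041 + 31591)*(1/30631) = (26696149586596127/567869252041)*(1/30631) = 26696149586596127/17394403059267871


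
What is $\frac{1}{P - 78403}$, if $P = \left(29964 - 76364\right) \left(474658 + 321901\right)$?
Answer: $- \frac{1}{36960416003} \approx -2.7056 \cdot 10^{-11}$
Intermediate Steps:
$P = -36960337600$ ($P = \left(-46400\right) 796559 = -36960337600$)
$\frac{1}{P - 78403} = \frac{1}{-36960337600 - 78403} = \frac{1}{-36960416003} = - \frac{1}{36960416003}$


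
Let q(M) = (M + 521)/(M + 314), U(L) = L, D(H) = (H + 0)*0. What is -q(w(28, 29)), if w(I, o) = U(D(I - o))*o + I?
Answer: -61/38 ≈ -1.6053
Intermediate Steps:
D(H) = 0 (D(H) = H*0 = 0)
w(I, o) = I (w(I, o) = 0*o + I = 0 + I = I)
q(M) = (521 + M)/(314 + M)
-q(w(28, 29)) = -(521 + 28)/(314 + 28) = -549/342 = -1*61/38 = -61/38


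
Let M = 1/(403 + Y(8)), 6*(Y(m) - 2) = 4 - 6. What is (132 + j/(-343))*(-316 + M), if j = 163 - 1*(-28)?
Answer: -352970465/8498 ≈ -41536.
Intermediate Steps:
j = 191 (j = 163 + 28 = 191)
Y(m) = 5/3 (Y(m) = 2 + (4 - 6)/6 = 2 + (⅙)*(-2) = 2 - ⅓ = 5/3)
M = 3/1214 (M = 1/(403 + 5/3) = 1/(1214/3) = 3/1214 ≈ 0.0024712)
(132 + j/(-343))*(-316 + M) = (132 + 191/(-343))*(-316 + 3/1214) = (132 + 191*(-1/343))*(-383621/1214) = (132 - 191/343)*(-383621/1214) = (45085/343)*(-383621/1214) = -352970465/8498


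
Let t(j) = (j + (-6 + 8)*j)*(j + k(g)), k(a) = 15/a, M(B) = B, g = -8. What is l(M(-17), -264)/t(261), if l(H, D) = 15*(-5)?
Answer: -200/541053 ≈ -0.00036965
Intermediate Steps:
l(H, D) = -75
t(j) = 3*j*(-15/8 + j) (t(j) = (j + (-6 + 8)*j)*(j + 15/(-8)) = (j + 2*j)*(j + 15*(-1/8)) = (3*j)*(j - 15/8) = (3*j)*(-15/8 + j) = 3*j*(-15/8 + j))
l(M(-17), -264)/t(261) = -75*8/(783*(-15 + 8*261)) = -75*8/(783*(-15 + 2088)) = -75/((3/8)*261*2073) = -75/1623159/8 = -75*8/1623159 = -200/541053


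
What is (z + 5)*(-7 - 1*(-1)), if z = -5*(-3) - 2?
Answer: -108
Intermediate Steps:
z = 13 (z = 15 - 2 = 13)
(z + 5)*(-7 - 1*(-1)) = (13 + 5)*(-7 - 1*(-1)) = 18*(-7 + 1) = 18*(-6) = -108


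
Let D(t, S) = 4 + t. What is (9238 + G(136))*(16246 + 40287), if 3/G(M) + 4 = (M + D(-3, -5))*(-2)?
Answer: 145185845813/278 ≈ 5.2225e+8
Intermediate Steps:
G(M) = 3/(-6 - 2*M) (G(M) = 3/(-4 + (M + (4 - 3))*(-2)) = 3/(-4 + (M + 1)*(-2)) = 3/(-4 + (1 + M)*(-2)) = 3/(-4 + (-2 - 2*M)) = 3/(-6 - 2*M))
(9238 + G(136))*(16246 + 40287) = (9238 - 3/(6 + 2*136))*(16246 + 40287) = (9238 - 3/(6 + 272))*56533 = (9238 - 3/278)*56533 = (2568161/278)*56533 = 145185845813/278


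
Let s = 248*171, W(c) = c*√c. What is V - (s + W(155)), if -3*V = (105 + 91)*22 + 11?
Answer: -43849 - 155*√155 ≈ -45779.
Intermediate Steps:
W(c) = c^(3/2)
s = 42408
V = -1441 (V = -((105 + 91)*22 + 11)/3 = -(196*22 + 11)/3 = -(4312 + 11)/3 = -⅓*4323 = -1441)
V - (s + W(155)) = -1441 - (42408 + 155^(3/2)) = -1441 - (42408 + 155*√155) = -1441 + (-42408 - 155*√155) = -43849 - 155*√155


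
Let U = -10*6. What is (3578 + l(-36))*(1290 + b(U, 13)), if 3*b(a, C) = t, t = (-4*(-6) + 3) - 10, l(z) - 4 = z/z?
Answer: 13927121/3 ≈ 4.6424e+6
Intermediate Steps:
U = -60
l(z) = 5 (l(z) = 4 + z/z = 4 + 1 = 5)
t = 17 (t = (24 + 3) - 10 = 27 - 10 = 17)
b(a, C) = 17/3 (b(a, C) = (⅓)*17 = 17/3)
(3578 + l(-36))*(1290 + b(U, 13)) = (3578 + 5)*(1290 + 17/3) = 3583*(3887/3) = 13927121/3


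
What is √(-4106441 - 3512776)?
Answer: I*√7619217 ≈ 2760.3*I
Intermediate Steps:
√(-4106441 - 3512776) = √(-7619217) = I*√7619217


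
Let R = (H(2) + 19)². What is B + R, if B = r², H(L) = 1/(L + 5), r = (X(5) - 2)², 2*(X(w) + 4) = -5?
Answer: 4379825/784 ≈ 5586.5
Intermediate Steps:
X(w) = -13/2 (X(w) = -4 + (½)*(-5) = -4 - 5/2 = -13/2)
r = 289/4 (r = (-13/2 - 2)² = (-17/2)² = 289/4 ≈ 72.250)
H(L) = 1/(5 + L)
R = 17956/49 (R = (1/(5 + 2) + 19)² = (1/7 + 19)² = (⅐ + 19)² = (134/7)² = 17956/49 ≈ 366.45)
B = 83521/16 (B = (289/4)² = 83521/16 ≈ 5220.1)
B + R = 83521/16 + 17956/49 = 4379825/784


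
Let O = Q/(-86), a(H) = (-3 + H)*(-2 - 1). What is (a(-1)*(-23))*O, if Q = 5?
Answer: 690/43 ≈ 16.047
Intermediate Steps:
a(H) = 9 - 3*H (a(H) = (-3 + H)*(-3) = 9 - 3*H)
O = -5/86 (O = 5/(-86) = 5*(-1/86) = -5/86 ≈ -0.058140)
(a(-1)*(-23))*O = ((9 - 3*(-1))*(-23))*(-5/86) = ((9 + 3)*(-23))*(-5/86) = (12*(-23))*(-5/86) = -276*(-5/86) = 690/43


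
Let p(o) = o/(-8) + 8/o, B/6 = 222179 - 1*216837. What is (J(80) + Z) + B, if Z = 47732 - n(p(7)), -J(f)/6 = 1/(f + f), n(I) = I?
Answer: 44678869/560 ≈ 79784.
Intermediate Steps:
B = 32052 (B = 6*(222179 - 1*216837) = 6*(222179 - 216837) = 6*5342 = 32052)
p(o) = 8/o - o/8 (p(o) = o*(-1/8) + 8/o = -o/8 + 8/o = 8/o - o/8)
J(f) = -3/f (J(f) = -6/(f + f) = -6*1/(2*f) = -3/f)
Z = 2672977/56 (Z = 47732 - (8/7 - 1/8*7) = 47732 - (8*(1/7) - 7/8) = 47732 - (8/7 - 7/8) = 47732 - 1*15/56 = 47732 - 15/56 = 2672977/56 ≈ 47732.)
(J(80) + Z) + B = (-3/80 + 2672977/56) + 32052 = 26729749/560 + 32052 = 44678869/560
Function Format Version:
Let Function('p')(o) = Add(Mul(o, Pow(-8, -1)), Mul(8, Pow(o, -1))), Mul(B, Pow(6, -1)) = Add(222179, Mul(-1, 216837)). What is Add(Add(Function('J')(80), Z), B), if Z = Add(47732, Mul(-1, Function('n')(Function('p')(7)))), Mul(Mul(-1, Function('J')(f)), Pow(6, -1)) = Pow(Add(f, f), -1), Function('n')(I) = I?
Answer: Rational(44678869, 560) ≈ 79784.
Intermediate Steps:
B = 32052 (B = Mul(6, Add(222179, Mul(-1, 216837))) = Mul(6, Add(222179, -216837)) = Mul(6, 5342) = 32052)
Function('p')(o) = Add(Mul(8, Pow(o, -1)), Mul(Rational(-1, 8), o)) (Function('p')(o) = Add(Mul(o, Rational(-1, 8)), Mul(8, Pow(o, -1))) = Add(Mul(Rational(-1, 8), o), Mul(8, Pow(o, -1))) = Add(Mul(8, Pow(o, -1)), Mul(Rational(-1, 8), o)))
Function('J')(f) = Mul(-3, Pow(f, -1)) (Function('J')(f) = Mul(-6, Pow(Add(f, f), -1)) = Mul(-6, Pow(Mul(2, f), -1)) = Mul(-6, Mul(Rational(1, 2), Pow(f, -1))) = Mul(-3, Pow(f, -1)))
Z = Rational(2672977, 56) (Z = Add(47732, Mul(-1, Add(Mul(8, Pow(7, -1)), Mul(Rational(-1, 8), 7)))) = Add(47732, Mul(-1, Add(Mul(8, Rational(1, 7)), Rational(-7, 8)))) = Add(47732, Mul(-1, Add(Rational(8, 7), Rational(-7, 8)))) = Add(47732, Mul(-1, Rational(15, 56))) = Add(47732, Rational(-15, 56)) = Rational(2672977, 56) ≈ 47732.)
Add(Add(Function('J')(80), Z), B) = Add(Add(Mul(-3, Pow(80, -1)), Rational(2672977, 56)), 32052) = Add(Add(Mul(-3, Rational(1, 80)), Rational(2672977, 56)), 32052) = Add(Add(Rational(-3, 80), Rational(2672977, 56)), 32052) = Add(Rational(26729749, 560), 32052) = Rational(44678869, 560)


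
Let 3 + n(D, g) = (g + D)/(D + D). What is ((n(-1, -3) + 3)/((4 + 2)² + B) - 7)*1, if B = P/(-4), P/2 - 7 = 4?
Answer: -423/61 ≈ -6.9344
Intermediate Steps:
P = 22 (P = 14 + 2*4 = 14 + 8 = 22)
n(D, g) = -3 + (D + g)/(2*D) (n(D, g) = -3 + (g + D)/(D + D) = -3 + (D + g)/((2*D)) = -3 + (D + g)*(1/(2*D)) = -3 + (D + g)/(2*D))
B = -11/2 (B = 22/(-4) = 22*(-¼) = -11/2 ≈ -5.5000)
((n(-1, -3) + 3)/((4 + 2)² + B) - 7)*1 = (((½)*(-3 - 5*(-1))/(-1) + 3)/((4 + 2)² - 11/2) - 7)*1 = (((½)*(-1)*(-3 + 5) + 3)/(6² - 11/2) - 7)*1 = (((½)*(-1)*2 + 3)/(36 - 11/2) - 7)*1 = ((-1 + 3)/(61/2) - 7)*1 = (2*(2/61) - 7)*1 = (4/61 - 7)*1 = -423/61*1 = -423/61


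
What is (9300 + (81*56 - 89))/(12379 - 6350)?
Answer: 13747/6029 ≈ 2.2801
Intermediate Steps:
(9300 + (81*56 - 89))/(12379 - 6350) = (9300 + (4536 - 89))/6029 = (9300 + 4447)*(1/6029) = 13747*(1/6029) = 13747/6029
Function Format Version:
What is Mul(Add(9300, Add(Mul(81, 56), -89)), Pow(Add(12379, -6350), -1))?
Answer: Rational(13747, 6029) ≈ 2.2801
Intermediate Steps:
Mul(Add(9300, Add(Mul(81, 56), -89)), Pow(Add(12379, -6350), -1)) = Mul(Add(9300, Add(4536, -89)), Pow(6029, -1)) = Mul(Add(9300, 4447), Rational(1, 6029)) = Mul(13747, Rational(1, 6029)) = Rational(13747, 6029)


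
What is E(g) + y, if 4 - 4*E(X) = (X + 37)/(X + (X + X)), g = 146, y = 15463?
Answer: 9030915/584 ≈ 15464.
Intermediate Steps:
E(X) = 1 - (37 + X)/(12*X) (E(X) = 1 - (X + 37)/(4*(X + (X + X))) = 1 - (37 + X)/(4*(X + 2*X)) = 1 - (37 + X)/(4*(3*X)) = 1 - (37 + X)*1/(3*X)/4 = 1 - (37 + X)/(12*X))
E(g) + y = (1/12)*(-37 + 11*146)/146 + 15463 = (1/12)*(1/146)*(-37 + 1606) + 15463 = (1/12)*(1/146)*1569 + 15463 = 523/584 + 15463 = 9030915/584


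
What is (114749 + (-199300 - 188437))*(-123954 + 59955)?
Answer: 17470959012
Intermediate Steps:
(114749 + (-199300 - 188437))*(-123954 + 59955) = (114749 - 387737)*(-63999) = -272988*(-63999) = 17470959012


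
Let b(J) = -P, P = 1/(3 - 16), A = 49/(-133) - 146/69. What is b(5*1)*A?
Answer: -3257/17043 ≈ -0.19110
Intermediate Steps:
A = -3257/1311 (A = 49*(-1/133) - 146*1/69 = -7/19 - 146/69 = -3257/1311 ≈ -2.4844)
P = -1/13 (P = 1/(-13) = -1/13 ≈ -0.076923)
b(J) = 1/13 (b(J) = -1*(-1/13) = 1/13)
b(5*1)*A = (1/13)*(-3257/1311) = -3257/17043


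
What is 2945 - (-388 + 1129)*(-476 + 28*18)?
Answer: -17803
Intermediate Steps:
2945 - (-388 + 1129)*(-476 + 28*18) = 2945 - 741*(-476 + 504) = 2945 - 741*28 = 2945 - 1*20748 = 2945 - 20748 = -17803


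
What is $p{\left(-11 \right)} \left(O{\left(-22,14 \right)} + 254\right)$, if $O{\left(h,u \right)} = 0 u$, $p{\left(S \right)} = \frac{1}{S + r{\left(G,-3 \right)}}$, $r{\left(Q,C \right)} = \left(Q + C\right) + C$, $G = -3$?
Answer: $- \frac{127}{10} \approx -12.7$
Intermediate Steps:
$r{\left(Q,C \right)} = Q + 2 C$ ($r{\left(Q,C \right)} = \left(C + Q\right) + C = Q + 2 C$)
$p{\left(S \right)} = \frac{1}{-9 + S}$ ($p{\left(S \right)} = \frac{1}{S + \left(-3 + 2 \left(-3\right)\right)} = \frac{1}{S - 9} = \frac{1}{-9 + S}$)
$O{\left(h,u \right)} = 0$
$p{\left(-11 \right)} \left(O{\left(-22,14 \right)} + 254\right) = \frac{0 + 254}{-9 - 11} = \frac{1}{-20} \cdot 254 = \left(- \frac{1}{20}\right) 254 = - \frac{127}{10}$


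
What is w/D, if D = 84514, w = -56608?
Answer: -28304/42257 ≈ -0.66981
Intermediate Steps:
w/D = -56608/84514 = -56608*1/84514 = -28304/42257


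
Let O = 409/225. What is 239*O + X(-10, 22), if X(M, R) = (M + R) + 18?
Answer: 104501/225 ≈ 464.45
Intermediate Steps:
X(M, R) = 18 + M + R
O = 409/225 (O = 409*(1/225) = 409/225 ≈ 1.8178)
239*O + X(-10, 22) = 239*(409/225) + (18 - 10 + 22) = 97751/225 + 30 = 104501/225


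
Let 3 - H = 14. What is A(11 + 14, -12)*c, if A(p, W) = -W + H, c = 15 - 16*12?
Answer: -177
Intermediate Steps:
H = -11 (H = 3 - 1*14 = 3 - 14 = -11)
c = -177 (c = 15 - 192 = -177)
A(p, W) = -11 - W (A(p, W) = -W - 11 = -11 - W)
A(11 + 14, -12)*c = (-11 - 1*(-12))*(-177) = (-11 + 12)*(-177) = 1*(-177) = -177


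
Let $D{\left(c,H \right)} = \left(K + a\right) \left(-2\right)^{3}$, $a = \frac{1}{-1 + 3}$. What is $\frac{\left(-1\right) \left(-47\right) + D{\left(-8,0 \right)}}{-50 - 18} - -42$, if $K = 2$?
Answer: $\frac{2829}{68} \approx 41.603$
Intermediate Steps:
$a = \frac{1}{2} \approx 0.5$
$D{\left(c,H \right)} = -20$ ($D{\left(c,H \right)} = \left(2 + \frac{1}{2}\right) \left(-2\right)^{3} = \frac{5}{2} \left(-8\right) = -20$)
$\frac{\left(-1\right) \left(-47\right) + D{\left(-8,0 \right)}}{-50 - 18} - -42 = \frac{\left(-1\right) \left(-47\right) - 20}{-50 - 18} - -42 = \frac{47 - 20}{-68} + 42 = 27 \left(- \frac{1}{68}\right) + 42 = - \frac{27}{68} + 42 = \frac{2829}{68}$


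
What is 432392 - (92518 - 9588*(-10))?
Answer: 243994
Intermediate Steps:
432392 - (92518 - 9588*(-10)) = 432392 - (92518 - 1*(-95880)) = 432392 - (92518 + 95880) = 432392 - 1*188398 = 432392 - 188398 = 243994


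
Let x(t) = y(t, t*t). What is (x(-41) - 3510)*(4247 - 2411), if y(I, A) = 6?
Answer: -6433344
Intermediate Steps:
x(t) = 6
(x(-41) - 3510)*(4247 - 2411) = (6 - 3510)*(4247 - 2411) = -3504*1836 = -6433344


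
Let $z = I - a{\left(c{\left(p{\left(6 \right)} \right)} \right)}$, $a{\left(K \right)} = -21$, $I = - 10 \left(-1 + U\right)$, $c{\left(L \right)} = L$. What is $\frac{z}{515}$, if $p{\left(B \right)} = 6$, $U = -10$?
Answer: $\frac{131}{515} \approx 0.25437$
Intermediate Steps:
$I = 110$ ($I = - 10 \left(-1 - 10\right) = \left(-10\right) \left(-11\right) = 110$)
$z = 131$ ($z = 110 - -21 = 110 + 21 = 131$)
$\frac{z}{515} = \frac{131}{515}$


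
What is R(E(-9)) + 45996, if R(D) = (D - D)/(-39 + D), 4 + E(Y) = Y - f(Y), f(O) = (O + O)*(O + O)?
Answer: 45996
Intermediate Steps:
f(O) = 4*O**2 (f(O) = (2*O)*(2*O) = 4*O**2)
E(Y) = -4 + Y - 4*Y**2 (E(Y) = -4 + (Y - 4*Y**2) = -4 + Y - 4*Y**2)
R(D) = 0 (R(D) = 0/(-39 + D) = 0)
R(E(-9)) + 45996 = 0 + 45996 = 45996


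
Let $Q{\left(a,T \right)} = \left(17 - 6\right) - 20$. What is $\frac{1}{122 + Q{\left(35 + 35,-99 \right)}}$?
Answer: $\frac{1}{113} \approx 0.0088496$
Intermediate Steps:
$Q{\left(a,T \right)} = -9$ ($Q{\left(a,T \right)} = 11 - 20 = -9$)
$\frac{1}{122 + Q{\left(35 + 35,-99 \right)}} = \frac{1}{122 - 9} = \frac{1}{113}$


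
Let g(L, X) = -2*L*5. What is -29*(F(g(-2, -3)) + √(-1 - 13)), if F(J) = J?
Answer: -580 - 29*I*√14 ≈ -580.0 - 108.51*I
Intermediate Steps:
g(L, X) = -10*L
-29*(F(g(-2, -3)) + √(-1 - 13)) = -29*(-10*(-2) + √(-1 - 13)) = -29*(20 + √(-14)) = -29*(20 + I*√14) = -580 - 29*I*√14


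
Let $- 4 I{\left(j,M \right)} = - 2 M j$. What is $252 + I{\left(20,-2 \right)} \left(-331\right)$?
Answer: $6872$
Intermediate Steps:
$I{\left(j,M \right)} = \frac{M j}{2}$ ($I{\left(j,M \right)} = - \frac{- 2 M j}{4} = - \frac{\left(-2\right) M j}{4} = \frac{M j}{2}$)
$252 + I{\left(20,-2 \right)} \left(-331\right) = 252 + \frac{1}{2} \left(-2\right) 20 \left(-331\right) = 252 - -6620 = 252 + 6620 = 6872$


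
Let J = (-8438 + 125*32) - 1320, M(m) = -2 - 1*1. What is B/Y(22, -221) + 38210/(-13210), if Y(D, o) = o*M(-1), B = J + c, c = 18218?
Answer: 13926337/875823 ≈ 15.901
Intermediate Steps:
M(m) = -3 (M(m) = -2 - 1 = -3)
J = -5758 (J = (-8438 + 4000) - 1320 = -4438 - 1320 = -5758)
B = 12460 (B = -5758 + 18218 = 12460)
Y(D, o) = -3*o (Y(D, o) = o*(-3) = -3*o)
B/Y(22, -221) + 38210/(-13210) = 12460/((-3*(-221))) + 38210/(-13210) = 12460/663 + 38210*(-1/13210) = 12460*(1/663) - 3821/1321 = 12460/663 - 3821/1321 = 13926337/875823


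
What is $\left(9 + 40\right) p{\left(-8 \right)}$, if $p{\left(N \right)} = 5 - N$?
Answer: $637$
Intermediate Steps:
$\left(9 + 40\right) p{\left(-8 \right)} = \left(9 + 40\right) \left(5 - -8\right) = 49 \left(5 + 8\right) = 49 \cdot 13 = 637$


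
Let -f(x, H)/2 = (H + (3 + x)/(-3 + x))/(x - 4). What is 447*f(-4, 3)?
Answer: 4917/14 ≈ 351.21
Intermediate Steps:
f(x, H) = -2*(H + (3 + x)/(-3 + x))/(-4 + x) (f(x, H) = -2*(H + (3 + x)/(-3 + x))/(x - 4) = -2*(H + (3 + x)/(-3 + x))/(-4 + x))
447*f(-4, 3) = 447*(2*(-3 - 1*(-4) + 3*3 - 1*3*(-4))/(12 + (-4)² - 7*(-4))) = 447*(2*(-3 + 4 + 9 + 12)/(12 + 16 + 28)) = 447*(2*22/56) = 447*(2*(1/56)*22) = 447*(11/14) = 4917/14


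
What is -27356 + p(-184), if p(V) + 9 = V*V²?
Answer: -6256869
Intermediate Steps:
p(V) = -9 + V³ (p(V) = -9 + V*V² = -9 + V³)
-27356 + p(-184) = -27356 + (-9 + (-184)³) = -27356 + (-9 - 6229504) = -27356 - 6229513 = -6256869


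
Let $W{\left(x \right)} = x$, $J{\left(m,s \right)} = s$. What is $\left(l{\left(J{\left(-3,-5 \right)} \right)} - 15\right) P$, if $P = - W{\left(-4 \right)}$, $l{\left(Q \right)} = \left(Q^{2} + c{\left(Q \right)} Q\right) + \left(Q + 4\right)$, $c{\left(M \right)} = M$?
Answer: $136$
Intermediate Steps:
$l{\left(Q \right)} = 4 + Q + 2 Q^{2}$ ($l{\left(Q \right)} = \left(Q^{2} + Q Q\right) + \left(Q + 4\right) = \left(Q^{2} + Q^{2}\right) + \left(4 + Q\right) = 2 Q^{2} + \left(4 + Q\right) = 4 + Q + 2 Q^{2}$)
$P = 4$ ($P = \left(-1\right) \left(-4\right) = 4$)
$\left(l{\left(J{\left(-3,-5 \right)} \right)} - 15\right) P = \left(\left(4 - 5 + 2 \left(-5\right)^{2}\right) - 15\right) 4 = \left(\left(4 - 5 + 2 \cdot 25\right) - 15\right) 4 = \left(\left(4 - 5 + 50\right) - 15\right) 4 = \left(49 - 15\right) 4 = 34 \cdot 4 = 136$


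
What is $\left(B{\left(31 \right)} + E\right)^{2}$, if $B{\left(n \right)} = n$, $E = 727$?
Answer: $574564$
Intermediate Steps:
$\left(B{\left(31 \right)} + E\right)^{2} = \left(31 + 727\right)^{2} = 758^{2} = 574564$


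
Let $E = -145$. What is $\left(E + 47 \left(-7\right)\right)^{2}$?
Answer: $224676$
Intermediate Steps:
$\left(E + 47 \left(-7\right)\right)^{2} = \left(-145 + 47 \left(-7\right)\right)^{2} = \left(-145 - 329\right)^{2} = \left(-474\right)^{2} = 224676$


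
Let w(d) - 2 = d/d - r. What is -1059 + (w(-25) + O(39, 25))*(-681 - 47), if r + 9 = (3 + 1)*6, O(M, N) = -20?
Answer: 22237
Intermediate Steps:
r = 15 (r = -9 + (3 + 1)*6 = -9 + 4*6 = -9 + 24 = 15)
w(d) = -12 (w(d) = 2 + (d/d - 1*15) = 2 + (1 - 15) = 2 - 14 = -12)
-1059 + (w(-25) + O(39, 25))*(-681 - 47) = -1059 + (-12 - 20)*(-681 - 47) = -1059 - 32*(-728) = -1059 + 23296 = 22237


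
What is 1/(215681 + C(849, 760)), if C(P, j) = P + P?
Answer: 1/217379 ≈ 4.6003e-6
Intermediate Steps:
C(P, j) = 2*P
1/(215681 + C(849, 760)) = 1/(215681 + 2*849) = 1/(215681 + 1698) = 1/217379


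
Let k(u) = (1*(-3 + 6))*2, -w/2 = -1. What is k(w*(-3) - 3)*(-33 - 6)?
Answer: -234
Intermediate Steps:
w = 2 (w = -2*(-1) = 2)
k(u) = 6 (k(u) = (1*3)*2 = 3*2 = 6)
k(w*(-3) - 3)*(-33 - 6) = 6*(-33 - 6) = 6*(-39) = -234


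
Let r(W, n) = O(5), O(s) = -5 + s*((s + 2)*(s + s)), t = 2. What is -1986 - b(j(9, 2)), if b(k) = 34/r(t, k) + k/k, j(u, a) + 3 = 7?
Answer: -685549/345 ≈ -1987.1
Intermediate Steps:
j(u, a) = 4 (j(u, a) = -3 + 7 = 4)
O(s) = -5 + 2*s²*(2 + s) (O(s) = -5 + s*((2 + s)*(2*s)) = -5 + s*(2*s*(2 + s)) = -5 + 2*s²*(2 + s))
r(W, n) = 345 (r(W, n) = -5 + 2*5³ + 4*5² = -5 + 2*125 + 4*25 = -5 + 250 + 100 = 345)
b(k) = 379/345 (b(k) = 34/345 + k/k = 34*(1/345) + 1 = 34/345 + 1 = 379/345)
-1986 - b(j(9, 2)) = -1986 - 1*379/345 = -1986 - 379/345 = -685549/345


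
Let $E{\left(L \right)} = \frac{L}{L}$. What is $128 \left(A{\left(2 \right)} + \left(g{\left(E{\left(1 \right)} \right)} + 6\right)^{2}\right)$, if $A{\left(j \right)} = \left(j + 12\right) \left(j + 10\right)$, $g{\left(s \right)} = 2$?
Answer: $29696$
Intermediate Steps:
$E{\left(L \right)} = 1$
$A{\left(j \right)} = \left(10 + j\right) \left(12 + j\right)$ ($A{\left(j \right)} = \left(12 + j\right) \left(10 + j\right) = \left(10 + j\right) \left(12 + j\right)$)
$128 \left(A{\left(2 \right)} + \left(g{\left(E{\left(1 \right)} \right)} + 6\right)^{2}\right) = 128 \left(\left(120 + 2^{2} + 22 \cdot 2\right) + \left(2 + 6\right)^{2}\right) = 128 \left(\left(120 + 4 + 44\right) + 8^{2}\right) = 128 \left(168 + 64\right) = 128 \cdot 232 = 29696$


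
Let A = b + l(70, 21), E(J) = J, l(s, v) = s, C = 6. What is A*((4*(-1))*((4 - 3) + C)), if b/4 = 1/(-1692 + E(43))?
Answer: -3231928/1649 ≈ -1959.9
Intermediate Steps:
b = -4/1649 (b = 4/(-1692 + 43) = 4/(-1649) = 4*(-1/1649) = -4/1649 ≈ -0.0024257)
A = 115426/1649 (A = -4/1649 + 70 = 115426/1649 ≈ 69.998)
A*((4*(-1))*((4 - 3) + C)) = 115426*((4*(-1))*((4 - 3) + 6))/1649 = 115426*(-4*(1 + 6))/1649 = 115426*(-4*7)/1649 = (115426/1649)*(-28) = -3231928/1649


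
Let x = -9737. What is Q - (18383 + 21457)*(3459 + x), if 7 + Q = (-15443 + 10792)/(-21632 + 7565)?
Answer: 3518374926022/14067 ≈ 2.5012e+8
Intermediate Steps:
Q = -93818/14067 (Q = -7 + (-15443 + 10792)/(-21632 + 7565) = -7 - 4651/(-14067) = -7 - 4651*(-1/14067) = -7 + 4651/14067 = -93818/14067 ≈ -6.6694)
Q - (18383 + 21457)*(3459 + x) = -93818/14067 - (18383 + 21457)*(3459 - 9737) = -93818/14067 - 39840*(-6278) = -93818/14067 - 1*(-250115520) = -93818/14067 + 250115520 = 3518374926022/14067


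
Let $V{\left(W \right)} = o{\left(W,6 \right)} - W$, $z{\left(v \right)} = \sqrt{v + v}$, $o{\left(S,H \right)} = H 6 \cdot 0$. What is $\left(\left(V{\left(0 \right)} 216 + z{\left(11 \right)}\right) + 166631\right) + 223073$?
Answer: $389704 + \sqrt{22} \approx 3.8971 \cdot 10^{5}$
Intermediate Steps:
$o{\left(S,H \right)} = 0$ ($o{\left(S,H \right)} = 6 H 0 = 0$)
$z{\left(v \right)} = \sqrt{2} \sqrt{v}$ ($z{\left(v \right)} = \sqrt{2 v} = \sqrt{2} \sqrt{v}$)
$V{\left(W \right)} = - W$ ($V{\left(W \right)} = 0 - W = - W$)
$\left(\left(V{\left(0 \right)} 216 + z{\left(11 \right)}\right) + 166631\right) + 223073 = \left(\left(\left(-1\right) 0 \cdot 216 + \sqrt{2} \sqrt{11}\right) + 166631\right) + 223073 = \left(\left(0 \cdot 216 + \sqrt{22}\right) + 166631\right) + 223073 = \left(\left(0 + \sqrt{22}\right) + 166631\right) + 223073 = \left(\sqrt{22} + 166631\right) + 223073 = \left(166631 + \sqrt{22}\right) + 223073 = 389704 + \sqrt{22}$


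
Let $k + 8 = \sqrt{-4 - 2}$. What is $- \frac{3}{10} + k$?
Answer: $- \frac{83}{10} + i \sqrt{6} \approx -8.3 + 2.4495 i$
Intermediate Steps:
$k = -8 + i \sqrt{6}$ ($k = -8 + \sqrt{-4 - 2} = -8 + \sqrt{-6} = -8 + i \sqrt{6} \approx -8.0 + 2.4495 i$)
$- \frac{3}{10} + k = - \frac{3}{10} - \left(8 - i \sqrt{6}\right) = - \frac{83}{10} + i \sqrt{6}$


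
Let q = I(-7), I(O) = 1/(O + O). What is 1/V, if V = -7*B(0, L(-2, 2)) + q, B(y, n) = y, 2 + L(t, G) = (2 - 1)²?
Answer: -14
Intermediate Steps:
L(t, G) = -1 (L(t, G) = -2 + (2 - 1)² = -2 + 1² = -2 + 1 = -1)
I(O) = 1/(2*O)
q = -1/14 (q = (½)/(-7) = (½)*(-⅐) = -1/14 ≈ -0.071429)
V = -1/14 (V = -7*0 - 1/14 = 0 - 1/14 = -1/14 ≈ -0.071429)
1/V = 1/(-1/14) = -14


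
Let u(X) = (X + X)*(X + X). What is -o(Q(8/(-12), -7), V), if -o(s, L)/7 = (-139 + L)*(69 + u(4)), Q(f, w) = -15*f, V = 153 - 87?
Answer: -67963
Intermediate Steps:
u(X) = 4*X² (u(X) = (2*X)*(2*X) = 4*X²)
V = 66
o(s, L) = 129409 - 931*L (o(s, L) = -7*(-139 + L)*(69 + 4*4²) = -7*(-139 + L)*(69 + 4*16) = -7*(-139 + L)*(69 + 64) = -7*(-139 + L)*133 = -7*(-18487 + 133*L) = 129409 - 931*L)
-o(Q(8/(-12), -7), V) = -(129409 - 931*66) = -(129409 - 61446) = -1*67963 = -67963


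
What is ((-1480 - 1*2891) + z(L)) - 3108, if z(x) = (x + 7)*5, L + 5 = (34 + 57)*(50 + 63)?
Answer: 43946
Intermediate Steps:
L = 10278 (L = -5 + (34 + 57)*(50 + 63) = -5 + 91*113 = -5 + 10283 = 10278)
z(x) = 35 + 5*x (z(x) = (7 + x)*5 = 35 + 5*x)
((-1480 - 1*2891) + z(L)) - 3108 = ((-1480 - 1*2891) + (35 + 5*10278)) - 3108 = ((-1480 - 2891) + (35 + 51390)) - 3108 = (-4371 + 51425) - 3108 = 47054 - 3108 = 43946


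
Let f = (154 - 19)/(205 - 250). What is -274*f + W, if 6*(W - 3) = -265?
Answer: 4685/6 ≈ 780.83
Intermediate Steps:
f = -3 (f = 135/(-45) = 135*(-1/45) = -3)
W = -247/6 (W = 3 + (⅙)*(-265) = 3 - 265/6 = -247/6 ≈ -41.167)
-274*f + W = -274*(-3) - 247/6 = 822 - 247/6 = 4685/6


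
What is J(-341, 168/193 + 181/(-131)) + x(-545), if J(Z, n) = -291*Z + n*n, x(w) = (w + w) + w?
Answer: 62386466821669/639230089 ≈ 97596.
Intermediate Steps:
x(w) = 3*w (x(w) = 2*w + w = 3*w)
J(Z, n) = n**2 - 291*Z (J(Z, n) = -291*Z + n**2 = n**2 - 291*Z)
J(-341, 168/193 + 181/(-131)) + x(-545) = ((168/193 + 181/(-131))**2 - 291*(-341)) + 3*(-545) = ((168*(1/193) + 181*(-1/131))**2 + 99231) - 1635 = ((168/193 - 181/131)**2 + 99231) - 1635 = ((-12925/25283)**2 + 99231) - 1635 = (167055625/639230089 + 99231) - 1635 = 63431608017184/639230089 - 1635 = 62386466821669/639230089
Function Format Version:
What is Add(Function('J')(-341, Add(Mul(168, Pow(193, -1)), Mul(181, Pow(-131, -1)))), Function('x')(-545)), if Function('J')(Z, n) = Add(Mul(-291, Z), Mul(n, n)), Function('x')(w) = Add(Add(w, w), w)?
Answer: Rational(62386466821669, 639230089) ≈ 97596.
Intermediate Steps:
Function('x')(w) = Mul(3, w) (Function('x')(w) = Add(Mul(2, w), w) = Mul(3, w))
Function('J')(Z, n) = Add(Pow(n, 2), Mul(-291, Z)) (Function('J')(Z, n) = Add(Mul(-291, Z), Pow(n, 2)) = Add(Pow(n, 2), Mul(-291, Z)))
Add(Function('J')(-341, Add(Mul(168, Pow(193, -1)), Mul(181, Pow(-131, -1)))), Function('x')(-545)) = Add(Add(Pow(Add(Mul(168, Pow(193, -1)), Mul(181, Pow(-131, -1))), 2), Mul(-291, -341)), Mul(3, -545)) = Add(Add(Pow(Add(Mul(168, Rational(1, 193)), Mul(181, Rational(-1, 131))), 2), 99231), -1635) = Add(Add(Pow(Add(Rational(168, 193), Rational(-181, 131)), 2), 99231), -1635) = Add(Add(Pow(Rational(-12925, 25283), 2), 99231), -1635) = Add(Add(Rational(167055625, 639230089), 99231), -1635) = Add(Rational(63431608017184, 639230089), -1635) = Rational(62386466821669, 639230089)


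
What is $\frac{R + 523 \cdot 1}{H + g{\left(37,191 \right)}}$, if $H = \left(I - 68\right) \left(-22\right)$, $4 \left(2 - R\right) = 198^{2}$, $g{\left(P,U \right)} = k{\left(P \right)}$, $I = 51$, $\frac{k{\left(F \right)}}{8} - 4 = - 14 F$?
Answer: $\frac{1546}{623} \approx 2.4815$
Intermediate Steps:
$k{\left(F \right)} = 32 - 112 F$ ($k{\left(F \right)} = 32 + 8 \left(- 14 F\right) = 32 - 112 F$)
$g{\left(P,U \right)} = 32 - 112 P$
$R = -9799$ ($R = 2 - \frac{198^{2}}{4} = 2 - 9801 = -9799$)
$H = 374$ ($H = \left(51 - 68\right) \left(-22\right) = \left(-17\right) \left(-22\right) = 374$)
$\frac{R + 523 \cdot 1}{H + g{\left(37,191 \right)}} = \frac{-9799 + 523 \cdot 1}{374 + \left(32 - 4144\right)} = \frac{-9799 + 523}{374 + \left(32 - 4144\right)} = - \frac{9276}{374 - 4112} = - \frac{9276}{-3738} = \left(-9276\right) \left(- \frac{1}{3738}\right) = \frac{1546}{623}$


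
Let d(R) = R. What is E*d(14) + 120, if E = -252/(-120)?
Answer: 747/5 ≈ 149.40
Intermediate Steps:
E = 21/10 (E = -252*(-1/120) = 21/10 ≈ 2.1000)
E*d(14) + 120 = (21/10)*14 + 120 = 147/5 + 120 = 747/5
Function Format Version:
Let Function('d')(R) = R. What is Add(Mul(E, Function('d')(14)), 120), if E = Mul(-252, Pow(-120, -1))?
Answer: Rational(747, 5) ≈ 149.40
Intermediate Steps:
E = Rational(21, 10) (E = Mul(-252, Rational(-1, 120)) = Rational(21, 10) ≈ 2.1000)
Add(Mul(E, Function('d')(14)), 120) = Add(Mul(Rational(21, 10), 14), 120) = Add(Rational(147, 5), 120) = Rational(747, 5)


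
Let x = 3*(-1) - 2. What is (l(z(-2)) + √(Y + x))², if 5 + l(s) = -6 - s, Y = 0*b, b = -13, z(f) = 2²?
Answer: (15 - I*√5)² ≈ 220.0 - 67.082*I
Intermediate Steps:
z(f) = 4
Y = 0 (Y = 0*(-13) = 0)
l(s) = -11 - s (l(s) = -5 + (-6 - s) = -11 - s)
x = -5 (x = -3 - 2 = -5)
(l(z(-2)) + √(Y + x))² = ((-11 - 1*4) + √(0 - 5))² = ((-11 - 4) + √(-5))² = (-15 + I*√5)²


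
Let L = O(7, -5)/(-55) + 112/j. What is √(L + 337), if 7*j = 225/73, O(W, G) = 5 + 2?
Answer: 4*√1006027/165 ≈ 24.315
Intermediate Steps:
O(W, G) = 7
j = 225/511 (j = (225/73)/7 = (225*(1/73))/7 = (⅐)*(225/73) = 225/511 ≈ 0.44031)
L = 629237/2475 (L = 7/(-55) + 112/(225/511) = 7*(-1/55) + 112*(511/225) = -7/55 + 57232/225 = 629237/2475 ≈ 254.24)
√(L + 337) = √(629237/2475 + 337) = √(1463312/2475) = 4*√1006027/165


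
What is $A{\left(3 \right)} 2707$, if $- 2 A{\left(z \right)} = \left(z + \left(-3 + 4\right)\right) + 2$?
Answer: $-8121$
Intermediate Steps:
$A{\left(z \right)} = - \frac{3}{2} - \frac{z}{2}$ ($A{\left(z \right)} = - \frac{\left(z + \left(-3 + 4\right)\right) + 2}{2} = - \frac{\left(z + 1\right) + 2}{2} = - \frac{\left(1 + z\right) + 2}{2} = - \frac{3 + z}{2} = - \frac{3}{2} - \frac{z}{2}$)
$A{\left(3 \right)} 2707 = \left(- \frac{3}{2} - \frac{3}{2}\right) 2707 = \left(-3\right) 2707 = -8121$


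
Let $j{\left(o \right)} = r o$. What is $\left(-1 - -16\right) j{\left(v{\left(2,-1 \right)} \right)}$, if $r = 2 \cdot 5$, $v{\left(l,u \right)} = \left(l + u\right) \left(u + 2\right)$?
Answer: $150$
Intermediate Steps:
$v{\left(l,u \right)} = \left(2 + u\right) \left(l + u\right)$ ($v{\left(l,u \right)} = \left(l + u\right) \left(2 + u\right) = \left(2 + u\right) \left(l + u\right)$)
$r = 10$
$j{\left(o \right)} = 10 o$
$\left(-1 - -16\right) j{\left(v{\left(2,-1 \right)} \right)} = \left(-1 - -16\right) 10 \left(\left(-1\right)^{2} + 2 \cdot 2 + 2 \left(-1\right) + 2 \left(-1\right)\right) = \left(-1 + 16\right) 10 \left(1 + 4 - 2 - 2\right) = 15 \cdot 10 \cdot 1 = 15 \cdot 10 = 150$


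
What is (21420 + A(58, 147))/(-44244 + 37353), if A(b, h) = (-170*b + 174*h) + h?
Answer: -37285/6891 ≈ -5.4107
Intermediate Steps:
A(b, h) = -170*b + 175*h
(21420 + A(58, 147))/(-44244 + 37353) = (21420 + (-170*58 + 175*147))/(-44244 + 37353) = (21420 + (-9860 + 25725))/(-6891) = (21420 + 15865)*(-1/6891) = 37285*(-1/6891) = -37285/6891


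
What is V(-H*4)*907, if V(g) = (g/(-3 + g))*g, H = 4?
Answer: -232192/19 ≈ -12221.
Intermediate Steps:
V(g) = g²/(-3 + g) (V(g) = (g/(-3 + g))*g = g²/(-3 + g))
V(-H*4)*907 = ((-1*4*4)²/(-3 - 1*4*4))*907 = ((-4*4)²/(-3 - 4*4))*907 = ((-16)²/(-3 - 16))*907 = (256/(-19))*907 = (256*(-1/19))*907 = -256/19*907 = -232192/19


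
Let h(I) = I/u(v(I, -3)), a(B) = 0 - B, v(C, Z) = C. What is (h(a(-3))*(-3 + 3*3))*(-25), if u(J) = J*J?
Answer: -50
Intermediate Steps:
a(B) = -B
u(J) = J**2
h(I) = 1/I (h(I) = I/(I**2) = I/I**2 = 1/I)
(h(a(-3))*(-3 + 3*3))*(-25) = ((-3 + 3*3)/((-1*(-3))))*(-25) = ((-3 + 9)/3)*(-25) = ((1/3)*6)*(-25) = 2*(-25) = -50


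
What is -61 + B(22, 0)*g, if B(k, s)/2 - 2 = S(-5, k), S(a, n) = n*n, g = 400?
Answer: 388739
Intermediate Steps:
S(a, n) = n**2
B(k, s) = 4 + 2*k**2
-61 + B(22, 0)*g = -61 + (4 + 2*22**2)*400 = -61 + (4 + 2*484)*400 = -61 + (4 + 968)*400 = -61 + 972*400 = -61 + 388800 = 388739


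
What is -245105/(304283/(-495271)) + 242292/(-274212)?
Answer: 396279200616736/993310119 ≈ 3.9895e+5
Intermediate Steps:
-245105/(304283/(-495271)) + 242292/(-274212) = -245105/(304283*(-1/495271)) + 242292*(-1/274212) = -245105/(-43469/70753) - 20191/22851 = -245105*(-70753/43469) - 20191/22851 = 17341914065/43469 - 20191/22851 = 396279200616736/993310119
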